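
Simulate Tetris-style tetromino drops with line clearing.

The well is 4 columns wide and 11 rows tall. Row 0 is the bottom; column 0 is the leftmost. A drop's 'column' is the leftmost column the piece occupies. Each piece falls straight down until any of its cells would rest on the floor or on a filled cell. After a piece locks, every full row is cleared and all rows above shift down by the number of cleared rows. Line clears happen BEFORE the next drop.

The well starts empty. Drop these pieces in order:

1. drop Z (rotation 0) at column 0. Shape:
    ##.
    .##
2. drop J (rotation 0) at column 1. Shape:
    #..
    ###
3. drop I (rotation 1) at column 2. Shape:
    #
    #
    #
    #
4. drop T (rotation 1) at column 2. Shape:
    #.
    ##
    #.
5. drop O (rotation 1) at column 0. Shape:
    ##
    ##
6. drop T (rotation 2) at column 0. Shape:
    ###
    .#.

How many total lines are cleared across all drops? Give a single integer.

Answer: 0

Derivation:
Drop 1: Z rot0 at col 0 lands with bottom-row=0; cleared 0 line(s) (total 0); column heights now [2 2 1 0], max=2
Drop 2: J rot0 at col 1 lands with bottom-row=2; cleared 0 line(s) (total 0); column heights now [2 4 3 3], max=4
Drop 3: I rot1 at col 2 lands with bottom-row=3; cleared 0 line(s) (total 0); column heights now [2 4 7 3], max=7
Drop 4: T rot1 at col 2 lands with bottom-row=7; cleared 0 line(s) (total 0); column heights now [2 4 10 9], max=10
Drop 5: O rot1 at col 0 lands with bottom-row=4; cleared 0 line(s) (total 0); column heights now [6 6 10 9], max=10
Drop 6: T rot2 at col 0 lands with bottom-row=9; cleared 0 line(s) (total 0); column heights now [11 11 11 9], max=11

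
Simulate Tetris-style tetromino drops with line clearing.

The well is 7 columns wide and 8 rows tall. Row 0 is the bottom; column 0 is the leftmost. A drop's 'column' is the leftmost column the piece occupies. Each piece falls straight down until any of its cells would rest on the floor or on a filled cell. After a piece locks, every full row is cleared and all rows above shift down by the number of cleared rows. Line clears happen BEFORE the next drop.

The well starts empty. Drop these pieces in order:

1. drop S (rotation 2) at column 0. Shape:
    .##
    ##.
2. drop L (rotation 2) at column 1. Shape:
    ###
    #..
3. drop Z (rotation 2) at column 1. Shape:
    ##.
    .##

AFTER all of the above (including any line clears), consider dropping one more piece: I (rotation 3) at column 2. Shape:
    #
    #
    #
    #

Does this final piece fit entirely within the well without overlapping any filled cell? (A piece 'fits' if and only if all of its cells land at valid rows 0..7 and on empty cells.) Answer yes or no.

Answer: no

Derivation:
Drop 1: S rot2 at col 0 lands with bottom-row=0; cleared 0 line(s) (total 0); column heights now [1 2 2 0 0 0 0], max=2
Drop 2: L rot2 at col 1 lands with bottom-row=2; cleared 0 line(s) (total 0); column heights now [1 4 4 4 0 0 0], max=4
Drop 3: Z rot2 at col 1 lands with bottom-row=4; cleared 0 line(s) (total 0); column heights now [1 6 6 5 0 0 0], max=6
Test piece I rot3 at col 2 (width 1): heights before test = [1 6 6 5 0 0 0]; fits = False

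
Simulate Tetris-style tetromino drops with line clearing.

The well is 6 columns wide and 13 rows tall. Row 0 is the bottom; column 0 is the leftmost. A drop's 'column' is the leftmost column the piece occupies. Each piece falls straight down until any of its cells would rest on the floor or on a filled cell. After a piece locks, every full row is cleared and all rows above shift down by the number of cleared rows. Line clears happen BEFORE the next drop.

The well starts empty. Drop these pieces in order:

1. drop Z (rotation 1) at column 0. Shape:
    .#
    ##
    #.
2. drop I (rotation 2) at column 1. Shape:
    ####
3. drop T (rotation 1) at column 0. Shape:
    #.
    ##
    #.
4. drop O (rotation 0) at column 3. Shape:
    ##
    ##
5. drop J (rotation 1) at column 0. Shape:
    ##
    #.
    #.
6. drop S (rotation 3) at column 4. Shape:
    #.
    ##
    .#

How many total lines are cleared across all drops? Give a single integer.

Drop 1: Z rot1 at col 0 lands with bottom-row=0; cleared 0 line(s) (total 0); column heights now [2 3 0 0 0 0], max=3
Drop 2: I rot2 at col 1 lands with bottom-row=3; cleared 0 line(s) (total 0); column heights now [2 4 4 4 4 0], max=4
Drop 3: T rot1 at col 0 lands with bottom-row=3; cleared 0 line(s) (total 0); column heights now [6 5 4 4 4 0], max=6
Drop 4: O rot0 at col 3 lands with bottom-row=4; cleared 0 line(s) (total 0); column heights now [6 5 4 6 6 0], max=6
Drop 5: J rot1 at col 0 lands with bottom-row=6; cleared 0 line(s) (total 0); column heights now [9 9 4 6 6 0], max=9
Drop 6: S rot3 at col 4 lands with bottom-row=5; cleared 0 line(s) (total 0); column heights now [9 9 4 6 8 7], max=9

Answer: 0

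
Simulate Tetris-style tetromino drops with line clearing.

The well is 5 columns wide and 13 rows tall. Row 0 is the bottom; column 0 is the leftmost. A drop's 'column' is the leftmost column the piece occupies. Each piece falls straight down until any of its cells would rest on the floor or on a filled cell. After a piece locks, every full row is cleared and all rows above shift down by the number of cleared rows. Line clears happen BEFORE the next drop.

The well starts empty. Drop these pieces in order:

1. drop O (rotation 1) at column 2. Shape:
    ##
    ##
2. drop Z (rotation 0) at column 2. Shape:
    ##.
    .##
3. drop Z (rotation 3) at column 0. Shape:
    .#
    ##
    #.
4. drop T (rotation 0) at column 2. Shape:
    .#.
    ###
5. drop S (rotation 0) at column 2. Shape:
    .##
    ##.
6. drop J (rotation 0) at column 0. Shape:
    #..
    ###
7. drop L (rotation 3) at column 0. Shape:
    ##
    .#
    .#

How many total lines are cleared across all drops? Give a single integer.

Drop 1: O rot1 at col 2 lands with bottom-row=0; cleared 0 line(s) (total 0); column heights now [0 0 2 2 0], max=2
Drop 2: Z rot0 at col 2 lands with bottom-row=2; cleared 0 line(s) (total 0); column heights now [0 0 4 4 3], max=4
Drop 3: Z rot3 at col 0 lands with bottom-row=0; cleared 0 line(s) (total 0); column heights now [2 3 4 4 3], max=4
Drop 4: T rot0 at col 2 lands with bottom-row=4; cleared 0 line(s) (total 0); column heights now [2 3 5 6 5], max=6
Drop 5: S rot0 at col 2 lands with bottom-row=6; cleared 0 line(s) (total 0); column heights now [2 3 7 8 8], max=8
Drop 6: J rot0 at col 0 lands with bottom-row=7; cleared 1 line(s) (total 1); column heights now [8 3 7 7 5], max=8
Drop 7: L rot3 at col 0 lands with bottom-row=6; cleared 0 line(s) (total 1); column heights now [9 9 7 7 5], max=9

Answer: 1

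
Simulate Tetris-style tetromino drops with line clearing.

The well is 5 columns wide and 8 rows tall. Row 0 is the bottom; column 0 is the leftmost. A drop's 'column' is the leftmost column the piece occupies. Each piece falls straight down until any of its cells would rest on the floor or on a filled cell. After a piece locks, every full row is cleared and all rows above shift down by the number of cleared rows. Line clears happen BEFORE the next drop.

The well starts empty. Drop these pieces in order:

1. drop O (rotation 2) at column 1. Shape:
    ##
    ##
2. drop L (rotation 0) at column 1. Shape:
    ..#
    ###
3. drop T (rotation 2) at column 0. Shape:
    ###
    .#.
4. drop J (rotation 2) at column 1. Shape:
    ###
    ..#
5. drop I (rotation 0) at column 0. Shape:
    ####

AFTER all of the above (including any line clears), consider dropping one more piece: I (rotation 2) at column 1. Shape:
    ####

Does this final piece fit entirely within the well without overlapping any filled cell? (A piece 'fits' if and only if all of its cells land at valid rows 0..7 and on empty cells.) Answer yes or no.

Drop 1: O rot2 at col 1 lands with bottom-row=0; cleared 0 line(s) (total 0); column heights now [0 2 2 0 0], max=2
Drop 2: L rot0 at col 1 lands with bottom-row=2; cleared 0 line(s) (total 0); column heights now [0 3 3 4 0], max=4
Drop 3: T rot2 at col 0 lands with bottom-row=3; cleared 0 line(s) (total 0); column heights now [5 5 5 4 0], max=5
Drop 4: J rot2 at col 1 lands with bottom-row=4; cleared 0 line(s) (total 0); column heights now [5 6 6 6 0], max=6
Drop 5: I rot0 at col 0 lands with bottom-row=6; cleared 0 line(s) (total 0); column heights now [7 7 7 7 0], max=7
Test piece I rot2 at col 1 (width 4): heights before test = [7 7 7 7 0]; fits = True

Answer: yes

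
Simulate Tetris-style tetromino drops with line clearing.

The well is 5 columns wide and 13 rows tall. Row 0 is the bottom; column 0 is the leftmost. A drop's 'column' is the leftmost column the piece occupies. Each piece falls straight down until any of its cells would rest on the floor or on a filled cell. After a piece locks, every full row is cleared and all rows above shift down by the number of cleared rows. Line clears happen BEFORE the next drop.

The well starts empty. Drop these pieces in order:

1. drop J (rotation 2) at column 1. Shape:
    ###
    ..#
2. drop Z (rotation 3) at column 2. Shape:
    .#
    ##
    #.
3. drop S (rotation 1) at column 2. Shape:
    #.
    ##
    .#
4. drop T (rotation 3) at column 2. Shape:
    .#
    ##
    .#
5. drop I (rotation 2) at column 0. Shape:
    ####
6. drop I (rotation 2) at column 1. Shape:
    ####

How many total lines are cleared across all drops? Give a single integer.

Drop 1: J rot2 at col 1 lands with bottom-row=0; cleared 0 line(s) (total 0); column heights now [0 2 2 2 0], max=2
Drop 2: Z rot3 at col 2 lands with bottom-row=2; cleared 0 line(s) (total 0); column heights now [0 2 4 5 0], max=5
Drop 3: S rot1 at col 2 lands with bottom-row=5; cleared 0 line(s) (total 0); column heights now [0 2 8 7 0], max=8
Drop 4: T rot3 at col 2 lands with bottom-row=7; cleared 0 line(s) (total 0); column heights now [0 2 9 10 0], max=10
Drop 5: I rot2 at col 0 lands with bottom-row=10; cleared 0 line(s) (total 0); column heights now [11 11 11 11 0], max=11
Drop 6: I rot2 at col 1 lands with bottom-row=11; cleared 0 line(s) (total 0); column heights now [11 12 12 12 12], max=12

Answer: 0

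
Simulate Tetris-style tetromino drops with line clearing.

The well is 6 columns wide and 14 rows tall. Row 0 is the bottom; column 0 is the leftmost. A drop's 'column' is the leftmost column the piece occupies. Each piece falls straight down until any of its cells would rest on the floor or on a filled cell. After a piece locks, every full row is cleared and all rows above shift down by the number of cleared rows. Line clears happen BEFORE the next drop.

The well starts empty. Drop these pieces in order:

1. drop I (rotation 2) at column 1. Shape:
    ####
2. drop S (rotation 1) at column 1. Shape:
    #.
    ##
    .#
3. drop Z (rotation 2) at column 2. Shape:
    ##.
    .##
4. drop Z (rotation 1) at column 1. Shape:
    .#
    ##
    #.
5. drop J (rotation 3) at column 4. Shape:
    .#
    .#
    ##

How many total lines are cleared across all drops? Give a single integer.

Drop 1: I rot2 at col 1 lands with bottom-row=0; cleared 0 line(s) (total 0); column heights now [0 1 1 1 1 0], max=1
Drop 2: S rot1 at col 1 lands with bottom-row=1; cleared 0 line(s) (total 0); column heights now [0 4 3 1 1 0], max=4
Drop 3: Z rot2 at col 2 lands with bottom-row=2; cleared 0 line(s) (total 0); column heights now [0 4 4 4 3 0], max=4
Drop 4: Z rot1 at col 1 lands with bottom-row=4; cleared 0 line(s) (total 0); column heights now [0 6 7 4 3 0], max=7
Drop 5: J rot3 at col 4 lands with bottom-row=3; cleared 0 line(s) (total 0); column heights now [0 6 7 4 4 6], max=7

Answer: 0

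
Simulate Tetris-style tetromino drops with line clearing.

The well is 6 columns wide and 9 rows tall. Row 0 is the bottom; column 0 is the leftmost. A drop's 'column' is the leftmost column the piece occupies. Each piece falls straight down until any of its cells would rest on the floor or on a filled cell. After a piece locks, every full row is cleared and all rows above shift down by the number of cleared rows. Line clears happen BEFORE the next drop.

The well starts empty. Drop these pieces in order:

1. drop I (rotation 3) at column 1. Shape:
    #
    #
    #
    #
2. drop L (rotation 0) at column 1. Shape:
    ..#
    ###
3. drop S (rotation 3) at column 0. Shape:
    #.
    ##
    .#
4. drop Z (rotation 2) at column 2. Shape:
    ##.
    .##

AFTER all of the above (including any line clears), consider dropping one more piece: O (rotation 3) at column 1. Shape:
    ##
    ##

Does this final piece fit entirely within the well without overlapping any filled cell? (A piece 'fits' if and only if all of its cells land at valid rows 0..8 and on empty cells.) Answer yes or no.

Answer: no

Derivation:
Drop 1: I rot3 at col 1 lands with bottom-row=0; cleared 0 line(s) (total 0); column heights now [0 4 0 0 0 0], max=4
Drop 2: L rot0 at col 1 lands with bottom-row=4; cleared 0 line(s) (total 0); column heights now [0 5 5 6 0 0], max=6
Drop 3: S rot3 at col 0 lands with bottom-row=5; cleared 0 line(s) (total 0); column heights now [8 7 5 6 0 0], max=8
Drop 4: Z rot2 at col 2 lands with bottom-row=6; cleared 0 line(s) (total 0); column heights now [8 7 8 8 7 0], max=8
Test piece O rot3 at col 1 (width 2): heights before test = [8 7 8 8 7 0]; fits = False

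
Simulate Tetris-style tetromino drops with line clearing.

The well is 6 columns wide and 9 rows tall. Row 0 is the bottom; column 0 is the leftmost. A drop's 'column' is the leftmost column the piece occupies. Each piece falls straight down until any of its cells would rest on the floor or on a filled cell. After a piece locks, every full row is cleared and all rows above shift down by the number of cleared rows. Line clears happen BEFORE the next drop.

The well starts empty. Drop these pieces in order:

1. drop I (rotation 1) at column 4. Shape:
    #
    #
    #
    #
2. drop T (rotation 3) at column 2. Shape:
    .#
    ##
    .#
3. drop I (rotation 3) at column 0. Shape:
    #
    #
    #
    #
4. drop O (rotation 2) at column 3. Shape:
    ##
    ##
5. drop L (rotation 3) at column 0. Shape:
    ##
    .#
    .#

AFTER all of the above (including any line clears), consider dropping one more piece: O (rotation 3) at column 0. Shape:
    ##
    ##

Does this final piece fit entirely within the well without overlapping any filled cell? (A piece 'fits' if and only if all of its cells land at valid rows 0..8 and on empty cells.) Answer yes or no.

Drop 1: I rot1 at col 4 lands with bottom-row=0; cleared 0 line(s) (total 0); column heights now [0 0 0 0 4 0], max=4
Drop 2: T rot3 at col 2 lands with bottom-row=0; cleared 0 line(s) (total 0); column heights now [0 0 2 3 4 0], max=4
Drop 3: I rot3 at col 0 lands with bottom-row=0; cleared 0 line(s) (total 0); column heights now [4 0 2 3 4 0], max=4
Drop 4: O rot2 at col 3 lands with bottom-row=4; cleared 0 line(s) (total 0); column heights now [4 0 2 6 6 0], max=6
Drop 5: L rot3 at col 0 lands with bottom-row=2; cleared 0 line(s) (total 0); column heights now [5 5 2 6 6 0], max=6
Test piece O rot3 at col 0 (width 2): heights before test = [5 5 2 6 6 0]; fits = True

Answer: yes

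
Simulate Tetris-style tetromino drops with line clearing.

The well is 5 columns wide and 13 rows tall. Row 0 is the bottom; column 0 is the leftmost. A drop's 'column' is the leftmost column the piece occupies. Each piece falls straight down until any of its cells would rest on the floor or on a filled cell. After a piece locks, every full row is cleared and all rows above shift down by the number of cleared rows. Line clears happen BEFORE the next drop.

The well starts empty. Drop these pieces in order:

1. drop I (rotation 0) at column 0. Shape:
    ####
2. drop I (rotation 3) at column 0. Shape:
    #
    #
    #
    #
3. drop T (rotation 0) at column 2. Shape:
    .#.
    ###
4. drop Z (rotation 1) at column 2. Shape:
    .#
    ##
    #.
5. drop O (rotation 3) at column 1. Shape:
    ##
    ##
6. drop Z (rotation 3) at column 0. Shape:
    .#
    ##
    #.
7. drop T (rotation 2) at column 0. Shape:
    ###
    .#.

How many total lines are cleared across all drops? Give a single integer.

Answer: 0

Derivation:
Drop 1: I rot0 at col 0 lands with bottom-row=0; cleared 0 line(s) (total 0); column heights now [1 1 1 1 0], max=1
Drop 2: I rot3 at col 0 lands with bottom-row=1; cleared 0 line(s) (total 0); column heights now [5 1 1 1 0], max=5
Drop 3: T rot0 at col 2 lands with bottom-row=1; cleared 0 line(s) (total 0); column heights now [5 1 2 3 2], max=5
Drop 4: Z rot1 at col 2 lands with bottom-row=2; cleared 0 line(s) (total 0); column heights now [5 1 4 5 2], max=5
Drop 5: O rot3 at col 1 lands with bottom-row=4; cleared 0 line(s) (total 0); column heights now [5 6 6 5 2], max=6
Drop 6: Z rot3 at col 0 lands with bottom-row=5; cleared 0 line(s) (total 0); column heights now [7 8 6 5 2], max=8
Drop 7: T rot2 at col 0 lands with bottom-row=8; cleared 0 line(s) (total 0); column heights now [10 10 10 5 2], max=10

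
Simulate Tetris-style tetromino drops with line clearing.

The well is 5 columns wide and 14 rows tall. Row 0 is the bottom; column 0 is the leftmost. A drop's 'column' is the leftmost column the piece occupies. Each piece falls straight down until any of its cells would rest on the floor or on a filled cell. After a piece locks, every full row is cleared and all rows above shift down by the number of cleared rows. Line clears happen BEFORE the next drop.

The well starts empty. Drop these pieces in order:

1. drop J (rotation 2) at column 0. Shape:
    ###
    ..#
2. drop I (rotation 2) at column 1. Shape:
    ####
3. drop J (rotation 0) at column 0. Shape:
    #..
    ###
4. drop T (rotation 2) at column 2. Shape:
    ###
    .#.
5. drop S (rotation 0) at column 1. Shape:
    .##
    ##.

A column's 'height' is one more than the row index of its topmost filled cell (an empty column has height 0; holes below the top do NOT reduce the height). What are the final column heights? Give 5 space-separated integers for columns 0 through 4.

Drop 1: J rot2 at col 0 lands with bottom-row=0; cleared 0 line(s) (total 0); column heights now [2 2 2 0 0], max=2
Drop 2: I rot2 at col 1 lands with bottom-row=2; cleared 0 line(s) (total 0); column heights now [2 3 3 3 3], max=3
Drop 3: J rot0 at col 0 lands with bottom-row=3; cleared 0 line(s) (total 0); column heights now [5 4 4 3 3], max=5
Drop 4: T rot2 at col 2 lands with bottom-row=3; cleared 0 line(s) (total 0); column heights now [5 4 5 5 5], max=5
Drop 5: S rot0 at col 1 lands with bottom-row=5; cleared 0 line(s) (total 0); column heights now [5 6 7 7 5], max=7

Answer: 5 6 7 7 5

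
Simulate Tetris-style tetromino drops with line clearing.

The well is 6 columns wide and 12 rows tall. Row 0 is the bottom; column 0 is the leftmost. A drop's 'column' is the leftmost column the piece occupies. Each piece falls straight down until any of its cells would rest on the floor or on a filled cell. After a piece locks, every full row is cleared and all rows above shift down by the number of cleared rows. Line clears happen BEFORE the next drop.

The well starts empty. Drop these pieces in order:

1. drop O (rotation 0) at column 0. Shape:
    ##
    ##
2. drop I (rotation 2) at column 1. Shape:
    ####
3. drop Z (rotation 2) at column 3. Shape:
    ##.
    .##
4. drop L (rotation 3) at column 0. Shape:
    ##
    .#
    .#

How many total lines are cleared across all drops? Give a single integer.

Drop 1: O rot0 at col 0 lands with bottom-row=0; cleared 0 line(s) (total 0); column heights now [2 2 0 0 0 0], max=2
Drop 2: I rot2 at col 1 lands with bottom-row=2; cleared 0 line(s) (total 0); column heights now [2 3 3 3 3 0], max=3
Drop 3: Z rot2 at col 3 lands with bottom-row=3; cleared 0 line(s) (total 0); column heights now [2 3 3 5 5 4], max=5
Drop 4: L rot3 at col 0 lands with bottom-row=3; cleared 0 line(s) (total 0); column heights now [6 6 3 5 5 4], max=6

Answer: 0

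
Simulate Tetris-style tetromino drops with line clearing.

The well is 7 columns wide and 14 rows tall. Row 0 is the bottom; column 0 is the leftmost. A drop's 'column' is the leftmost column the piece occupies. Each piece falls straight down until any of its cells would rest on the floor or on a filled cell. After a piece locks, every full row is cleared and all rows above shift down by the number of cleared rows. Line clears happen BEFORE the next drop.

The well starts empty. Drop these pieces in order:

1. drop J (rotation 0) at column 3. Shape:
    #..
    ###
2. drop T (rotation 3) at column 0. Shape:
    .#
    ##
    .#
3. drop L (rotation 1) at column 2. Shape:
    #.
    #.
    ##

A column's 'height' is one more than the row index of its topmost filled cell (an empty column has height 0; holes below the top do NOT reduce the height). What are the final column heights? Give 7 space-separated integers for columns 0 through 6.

Answer: 2 3 5 3 1 1 0

Derivation:
Drop 1: J rot0 at col 3 lands with bottom-row=0; cleared 0 line(s) (total 0); column heights now [0 0 0 2 1 1 0], max=2
Drop 2: T rot3 at col 0 lands with bottom-row=0; cleared 0 line(s) (total 0); column heights now [2 3 0 2 1 1 0], max=3
Drop 3: L rot1 at col 2 lands with bottom-row=2; cleared 0 line(s) (total 0); column heights now [2 3 5 3 1 1 0], max=5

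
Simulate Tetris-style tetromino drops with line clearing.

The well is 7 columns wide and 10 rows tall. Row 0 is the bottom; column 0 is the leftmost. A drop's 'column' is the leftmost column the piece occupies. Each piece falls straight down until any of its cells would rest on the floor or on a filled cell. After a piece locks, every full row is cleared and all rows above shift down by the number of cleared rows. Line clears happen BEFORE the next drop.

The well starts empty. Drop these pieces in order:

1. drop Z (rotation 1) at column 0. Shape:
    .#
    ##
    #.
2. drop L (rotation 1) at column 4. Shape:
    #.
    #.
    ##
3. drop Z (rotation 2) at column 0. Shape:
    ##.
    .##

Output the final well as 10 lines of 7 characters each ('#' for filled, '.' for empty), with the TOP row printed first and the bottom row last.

Drop 1: Z rot1 at col 0 lands with bottom-row=0; cleared 0 line(s) (total 0); column heights now [2 3 0 0 0 0 0], max=3
Drop 2: L rot1 at col 4 lands with bottom-row=0; cleared 0 line(s) (total 0); column heights now [2 3 0 0 3 1 0], max=3
Drop 3: Z rot2 at col 0 lands with bottom-row=3; cleared 0 line(s) (total 0); column heights now [5 5 4 0 3 1 0], max=5

Answer: .......
.......
.......
.......
.......
##.....
.##....
.#..#..
##..#..
#...##.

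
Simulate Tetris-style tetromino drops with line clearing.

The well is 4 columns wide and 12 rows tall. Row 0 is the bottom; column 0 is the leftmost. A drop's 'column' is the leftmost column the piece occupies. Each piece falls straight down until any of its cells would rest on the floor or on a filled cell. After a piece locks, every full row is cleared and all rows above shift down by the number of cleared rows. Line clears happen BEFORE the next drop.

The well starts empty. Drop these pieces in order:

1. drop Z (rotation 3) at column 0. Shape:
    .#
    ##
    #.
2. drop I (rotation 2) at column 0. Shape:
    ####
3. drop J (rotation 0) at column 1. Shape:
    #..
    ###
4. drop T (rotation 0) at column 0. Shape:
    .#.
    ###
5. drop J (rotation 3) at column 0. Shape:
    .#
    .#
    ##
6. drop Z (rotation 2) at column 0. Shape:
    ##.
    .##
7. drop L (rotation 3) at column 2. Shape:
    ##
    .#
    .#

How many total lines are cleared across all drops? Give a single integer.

Drop 1: Z rot3 at col 0 lands with bottom-row=0; cleared 0 line(s) (total 0); column heights now [2 3 0 0], max=3
Drop 2: I rot2 at col 0 lands with bottom-row=3; cleared 1 line(s) (total 1); column heights now [2 3 0 0], max=3
Drop 3: J rot0 at col 1 lands with bottom-row=3; cleared 0 line(s) (total 1); column heights now [2 5 4 4], max=5
Drop 4: T rot0 at col 0 lands with bottom-row=5; cleared 0 line(s) (total 1); column heights now [6 7 6 4], max=7
Drop 5: J rot3 at col 0 lands with bottom-row=7; cleared 0 line(s) (total 1); column heights now [8 10 6 4], max=10
Drop 6: Z rot2 at col 0 lands with bottom-row=10; cleared 0 line(s) (total 1); column heights now [12 12 11 4], max=12
Drop 7: L rot3 at col 2 lands with bottom-row=9; cleared 1 line(s) (total 2); column heights now [8 11 11 11], max=11

Answer: 2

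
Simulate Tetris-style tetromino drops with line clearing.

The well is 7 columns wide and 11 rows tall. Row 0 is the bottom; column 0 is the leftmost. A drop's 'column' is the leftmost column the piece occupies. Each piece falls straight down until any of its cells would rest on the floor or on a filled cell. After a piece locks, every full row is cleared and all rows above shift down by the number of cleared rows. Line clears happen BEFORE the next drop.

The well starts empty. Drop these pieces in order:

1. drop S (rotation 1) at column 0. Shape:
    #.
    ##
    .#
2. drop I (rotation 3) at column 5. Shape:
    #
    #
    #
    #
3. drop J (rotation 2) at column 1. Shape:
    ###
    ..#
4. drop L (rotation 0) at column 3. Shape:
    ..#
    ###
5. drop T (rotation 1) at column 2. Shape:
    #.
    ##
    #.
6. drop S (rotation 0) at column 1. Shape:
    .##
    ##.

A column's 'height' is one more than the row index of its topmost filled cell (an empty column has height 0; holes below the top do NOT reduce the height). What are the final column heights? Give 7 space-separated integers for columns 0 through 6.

Drop 1: S rot1 at col 0 lands with bottom-row=0; cleared 0 line(s) (total 0); column heights now [3 2 0 0 0 0 0], max=3
Drop 2: I rot3 at col 5 lands with bottom-row=0; cleared 0 line(s) (total 0); column heights now [3 2 0 0 0 4 0], max=4
Drop 3: J rot2 at col 1 lands with bottom-row=1; cleared 0 line(s) (total 0); column heights now [3 3 3 3 0 4 0], max=4
Drop 4: L rot0 at col 3 lands with bottom-row=4; cleared 0 line(s) (total 0); column heights now [3 3 3 5 5 6 0], max=6
Drop 5: T rot1 at col 2 lands with bottom-row=4; cleared 0 line(s) (total 0); column heights now [3 3 7 6 5 6 0], max=7
Drop 6: S rot0 at col 1 lands with bottom-row=7; cleared 0 line(s) (total 0); column heights now [3 8 9 9 5 6 0], max=9

Answer: 3 8 9 9 5 6 0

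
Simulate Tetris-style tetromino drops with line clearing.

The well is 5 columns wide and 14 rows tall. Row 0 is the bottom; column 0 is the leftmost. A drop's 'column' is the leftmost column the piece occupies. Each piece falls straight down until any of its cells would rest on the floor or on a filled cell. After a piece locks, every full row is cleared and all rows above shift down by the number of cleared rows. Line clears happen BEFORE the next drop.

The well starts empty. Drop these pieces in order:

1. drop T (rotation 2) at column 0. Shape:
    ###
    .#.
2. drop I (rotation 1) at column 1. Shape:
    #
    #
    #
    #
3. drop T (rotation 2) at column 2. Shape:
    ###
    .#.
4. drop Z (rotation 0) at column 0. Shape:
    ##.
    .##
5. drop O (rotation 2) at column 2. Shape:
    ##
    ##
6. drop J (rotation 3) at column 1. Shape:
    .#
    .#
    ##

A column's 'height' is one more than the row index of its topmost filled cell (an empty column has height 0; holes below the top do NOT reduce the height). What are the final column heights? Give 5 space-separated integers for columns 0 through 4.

Drop 1: T rot2 at col 0 lands with bottom-row=0; cleared 0 line(s) (total 0); column heights now [2 2 2 0 0], max=2
Drop 2: I rot1 at col 1 lands with bottom-row=2; cleared 0 line(s) (total 0); column heights now [2 6 2 0 0], max=6
Drop 3: T rot2 at col 2 lands with bottom-row=1; cleared 0 line(s) (total 0); column heights now [2 6 3 3 3], max=6
Drop 4: Z rot0 at col 0 lands with bottom-row=6; cleared 0 line(s) (total 0); column heights now [8 8 7 3 3], max=8
Drop 5: O rot2 at col 2 lands with bottom-row=7; cleared 0 line(s) (total 0); column heights now [8 8 9 9 3], max=9
Drop 6: J rot3 at col 1 lands with bottom-row=9; cleared 0 line(s) (total 0); column heights now [8 10 12 9 3], max=12

Answer: 8 10 12 9 3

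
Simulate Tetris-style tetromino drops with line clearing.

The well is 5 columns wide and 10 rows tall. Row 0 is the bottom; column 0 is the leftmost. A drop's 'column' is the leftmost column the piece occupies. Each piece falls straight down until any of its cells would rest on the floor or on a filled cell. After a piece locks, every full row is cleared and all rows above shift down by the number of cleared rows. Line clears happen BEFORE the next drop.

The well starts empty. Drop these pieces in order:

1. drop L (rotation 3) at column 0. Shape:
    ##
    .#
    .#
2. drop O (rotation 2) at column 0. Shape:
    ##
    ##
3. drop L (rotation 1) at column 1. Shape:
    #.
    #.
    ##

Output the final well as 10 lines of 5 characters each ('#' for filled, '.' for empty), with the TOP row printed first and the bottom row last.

Drop 1: L rot3 at col 0 lands with bottom-row=0; cleared 0 line(s) (total 0); column heights now [3 3 0 0 0], max=3
Drop 2: O rot2 at col 0 lands with bottom-row=3; cleared 0 line(s) (total 0); column heights now [5 5 0 0 0], max=5
Drop 3: L rot1 at col 1 lands with bottom-row=5; cleared 0 line(s) (total 0); column heights now [5 8 6 0 0], max=8

Answer: .....
.....
.#...
.#...
.##..
##...
##...
##...
.#...
.#...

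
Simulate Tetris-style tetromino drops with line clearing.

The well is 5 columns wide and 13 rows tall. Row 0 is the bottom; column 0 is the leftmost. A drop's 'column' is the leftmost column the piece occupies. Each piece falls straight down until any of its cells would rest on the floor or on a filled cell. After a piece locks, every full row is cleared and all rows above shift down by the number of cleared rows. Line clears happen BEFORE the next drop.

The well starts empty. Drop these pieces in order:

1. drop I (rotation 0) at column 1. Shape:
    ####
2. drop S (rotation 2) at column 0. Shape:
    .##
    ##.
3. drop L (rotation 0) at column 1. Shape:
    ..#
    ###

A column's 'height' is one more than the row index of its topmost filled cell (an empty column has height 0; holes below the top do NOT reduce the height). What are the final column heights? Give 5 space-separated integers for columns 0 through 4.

Answer: 2 4 4 5 1

Derivation:
Drop 1: I rot0 at col 1 lands with bottom-row=0; cleared 0 line(s) (total 0); column heights now [0 1 1 1 1], max=1
Drop 2: S rot2 at col 0 lands with bottom-row=1; cleared 0 line(s) (total 0); column heights now [2 3 3 1 1], max=3
Drop 3: L rot0 at col 1 lands with bottom-row=3; cleared 0 line(s) (total 0); column heights now [2 4 4 5 1], max=5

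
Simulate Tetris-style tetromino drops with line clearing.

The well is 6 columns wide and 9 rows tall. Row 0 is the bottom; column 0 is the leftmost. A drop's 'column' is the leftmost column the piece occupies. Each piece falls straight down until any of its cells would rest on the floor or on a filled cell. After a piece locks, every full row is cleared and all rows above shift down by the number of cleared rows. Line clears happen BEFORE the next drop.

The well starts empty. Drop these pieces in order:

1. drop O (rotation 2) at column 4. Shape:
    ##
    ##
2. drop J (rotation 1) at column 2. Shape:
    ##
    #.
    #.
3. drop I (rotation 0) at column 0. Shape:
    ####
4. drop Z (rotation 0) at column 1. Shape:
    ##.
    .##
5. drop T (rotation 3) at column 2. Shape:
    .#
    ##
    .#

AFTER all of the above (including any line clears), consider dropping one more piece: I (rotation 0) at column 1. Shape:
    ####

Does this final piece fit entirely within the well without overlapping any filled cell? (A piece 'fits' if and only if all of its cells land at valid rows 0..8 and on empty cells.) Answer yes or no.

Answer: yes

Derivation:
Drop 1: O rot2 at col 4 lands with bottom-row=0; cleared 0 line(s) (total 0); column heights now [0 0 0 0 2 2], max=2
Drop 2: J rot1 at col 2 lands with bottom-row=0; cleared 0 line(s) (total 0); column heights now [0 0 3 3 2 2], max=3
Drop 3: I rot0 at col 0 lands with bottom-row=3; cleared 0 line(s) (total 0); column heights now [4 4 4 4 2 2], max=4
Drop 4: Z rot0 at col 1 lands with bottom-row=4; cleared 0 line(s) (total 0); column heights now [4 6 6 5 2 2], max=6
Drop 5: T rot3 at col 2 lands with bottom-row=5; cleared 0 line(s) (total 0); column heights now [4 6 7 8 2 2], max=8
Test piece I rot0 at col 1 (width 4): heights before test = [4 6 7 8 2 2]; fits = True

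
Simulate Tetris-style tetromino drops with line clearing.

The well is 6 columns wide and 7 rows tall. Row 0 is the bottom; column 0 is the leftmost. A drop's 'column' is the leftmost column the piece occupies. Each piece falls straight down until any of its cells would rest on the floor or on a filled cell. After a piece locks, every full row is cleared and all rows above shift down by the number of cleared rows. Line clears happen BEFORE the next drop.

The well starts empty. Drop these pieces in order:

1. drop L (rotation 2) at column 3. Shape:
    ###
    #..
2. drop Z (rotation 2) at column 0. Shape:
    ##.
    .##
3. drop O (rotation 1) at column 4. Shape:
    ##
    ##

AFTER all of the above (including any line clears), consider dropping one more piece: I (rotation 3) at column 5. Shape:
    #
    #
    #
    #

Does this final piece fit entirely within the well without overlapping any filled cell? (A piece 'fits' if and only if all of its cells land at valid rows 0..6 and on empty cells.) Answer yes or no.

Answer: no

Derivation:
Drop 1: L rot2 at col 3 lands with bottom-row=0; cleared 0 line(s) (total 0); column heights now [0 0 0 2 2 2], max=2
Drop 2: Z rot2 at col 0 lands with bottom-row=0; cleared 0 line(s) (total 0); column heights now [2 2 1 2 2 2], max=2
Drop 3: O rot1 at col 4 lands with bottom-row=2; cleared 0 line(s) (total 0); column heights now [2 2 1 2 4 4], max=4
Test piece I rot3 at col 5 (width 1): heights before test = [2 2 1 2 4 4]; fits = False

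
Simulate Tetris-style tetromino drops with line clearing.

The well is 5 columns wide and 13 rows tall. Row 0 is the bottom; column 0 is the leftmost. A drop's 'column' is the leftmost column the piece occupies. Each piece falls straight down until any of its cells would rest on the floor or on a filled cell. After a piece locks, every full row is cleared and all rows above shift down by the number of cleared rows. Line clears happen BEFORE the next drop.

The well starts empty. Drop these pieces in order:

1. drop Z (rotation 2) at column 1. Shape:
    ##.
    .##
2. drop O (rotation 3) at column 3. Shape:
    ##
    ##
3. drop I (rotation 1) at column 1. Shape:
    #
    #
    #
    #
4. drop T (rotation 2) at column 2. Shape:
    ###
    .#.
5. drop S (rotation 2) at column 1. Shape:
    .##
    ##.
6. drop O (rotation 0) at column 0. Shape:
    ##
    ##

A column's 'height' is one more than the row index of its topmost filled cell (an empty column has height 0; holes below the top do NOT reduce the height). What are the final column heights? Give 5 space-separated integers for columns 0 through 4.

Drop 1: Z rot2 at col 1 lands with bottom-row=0; cleared 0 line(s) (total 0); column heights now [0 2 2 1 0], max=2
Drop 2: O rot3 at col 3 lands with bottom-row=1; cleared 0 line(s) (total 0); column heights now [0 2 2 3 3], max=3
Drop 3: I rot1 at col 1 lands with bottom-row=2; cleared 0 line(s) (total 0); column heights now [0 6 2 3 3], max=6
Drop 4: T rot2 at col 2 lands with bottom-row=3; cleared 0 line(s) (total 0); column heights now [0 6 5 5 5], max=6
Drop 5: S rot2 at col 1 lands with bottom-row=6; cleared 0 line(s) (total 0); column heights now [0 7 8 8 5], max=8
Drop 6: O rot0 at col 0 lands with bottom-row=7; cleared 0 line(s) (total 0); column heights now [9 9 8 8 5], max=9

Answer: 9 9 8 8 5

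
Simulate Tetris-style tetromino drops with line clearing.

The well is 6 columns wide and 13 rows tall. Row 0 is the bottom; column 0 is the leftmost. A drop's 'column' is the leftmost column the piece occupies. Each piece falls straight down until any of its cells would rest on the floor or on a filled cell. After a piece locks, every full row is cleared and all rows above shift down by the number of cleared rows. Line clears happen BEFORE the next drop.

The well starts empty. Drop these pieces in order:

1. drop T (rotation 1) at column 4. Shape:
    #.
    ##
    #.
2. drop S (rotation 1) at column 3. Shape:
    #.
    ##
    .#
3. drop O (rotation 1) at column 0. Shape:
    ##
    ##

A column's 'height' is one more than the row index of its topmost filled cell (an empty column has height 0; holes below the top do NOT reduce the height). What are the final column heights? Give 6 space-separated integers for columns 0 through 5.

Drop 1: T rot1 at col 4 lands with bottom-row=0; cleared 0 line(s) (total 0); column heights now [0 0 0 0 3 2], max=3
Drop 2: S rot1 at col 3 lands with bottom-row=3; cleared 0 line(s) (total 0); column heights now [0 0 0 6 5 2], max=6
Drop 3: O rot1 at col 0 lands with bottom-row=0; cleared 0 line(s) (total 0); column heights now [2 2 0 6 5 2], max=6

Answer: 2 2 0 6 5 2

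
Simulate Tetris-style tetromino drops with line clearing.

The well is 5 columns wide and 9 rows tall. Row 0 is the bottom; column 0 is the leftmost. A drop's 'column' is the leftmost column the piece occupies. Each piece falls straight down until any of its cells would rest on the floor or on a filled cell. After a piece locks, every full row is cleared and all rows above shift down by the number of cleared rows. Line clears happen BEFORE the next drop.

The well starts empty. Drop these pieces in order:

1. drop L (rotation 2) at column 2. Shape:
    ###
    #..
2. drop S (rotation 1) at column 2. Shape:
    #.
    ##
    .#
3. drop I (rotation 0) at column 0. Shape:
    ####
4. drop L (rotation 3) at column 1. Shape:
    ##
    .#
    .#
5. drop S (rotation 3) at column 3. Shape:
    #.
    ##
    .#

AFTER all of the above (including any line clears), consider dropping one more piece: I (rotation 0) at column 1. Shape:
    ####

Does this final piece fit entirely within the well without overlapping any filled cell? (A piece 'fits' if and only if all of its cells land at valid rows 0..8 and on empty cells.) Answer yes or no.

Answer: yes

Derivation:
Drop 1: L rot2 at col 2 lands with bottom-row=0; cleared 0 line(s) (total 0); column heights now [0 0 2 2 2], max=2
Drop 2: S rot1 at col 2 lands with bottom-row=2; cleared 0 line(s) (total 0); column heights now [0 0 5 4 2], max=5
Drop 3: I rot0 at col 0 lands with bottom-row=5; cleared 0 line(s) (total 0); column heights now [6 6 6 6 2], max=6
Drop 4: L rot3 at col 1 lands with bottom-row=6; cleared 0 line(s) (total 0); column heights now [6 9 9 6 2], max=9
Drop 5: S rot3 at col 3 lands with bottom-row=5; cleared 1 line(s) (total 1); column heights now [0 8 8 7 6], max=8
Test piece I rot0 at col 1 (width 4): heights before test = [0 8 8 7 6]; fits = True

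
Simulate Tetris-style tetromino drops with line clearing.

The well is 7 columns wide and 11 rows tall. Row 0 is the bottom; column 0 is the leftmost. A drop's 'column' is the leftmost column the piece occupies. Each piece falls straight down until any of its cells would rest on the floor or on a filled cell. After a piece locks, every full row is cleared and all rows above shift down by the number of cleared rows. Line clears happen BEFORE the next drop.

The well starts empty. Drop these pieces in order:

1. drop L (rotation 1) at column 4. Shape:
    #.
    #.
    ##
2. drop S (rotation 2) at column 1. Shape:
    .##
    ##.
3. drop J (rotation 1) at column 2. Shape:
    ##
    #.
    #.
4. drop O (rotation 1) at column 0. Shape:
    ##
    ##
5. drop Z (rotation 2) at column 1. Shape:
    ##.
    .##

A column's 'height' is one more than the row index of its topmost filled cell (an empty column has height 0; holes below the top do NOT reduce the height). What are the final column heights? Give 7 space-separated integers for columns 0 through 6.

Drop 1: L rot1 at col 4 lands with bottom-row=0; cleared 0 line(s) (total 0); column heights now [0 0 0 0 3 1 0], max=3
Drop 2: S rot2 at col 1 lands with bottom-row=0; cleared 0 line(s) (total 0); column heights now [0 1 2 2 3 1 0], max=3
Drop 3: J rot1 at col 2 lands with bottom-row=2; cleared 0 line(s) (total 0); column heights now [0 1 5 5 3 1 0], max=5
Drop 4: O rot1 at col 0 lands with bottom-row=1; cleared 0 line(s) (total 0); column heights now [3 3 5 5 3 1 0], max=5
Drop 5: Z rot2 at col 1 lands with bottom-row=5; cleared 0 line(s) (total 0); column heights now [3 7 7 6 3 1 0], max=7

Answer: 3 7 7 6 3 1 0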